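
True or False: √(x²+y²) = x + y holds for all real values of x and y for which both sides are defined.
Claim: √(x²+y²) = x + y.
Test a specific point where both sides are defined: x = 3, y = 3.
LHS = √(x²+y²) ≈ 4.2426
RHS = x + y ≈ 6.0000
Since 4.2426 ≠ 6.0000, the equation fails at this point, so it cannot hold for all real values of x and y for which both sides are defined.
(x+y)² = x² + 2xy + y², not x² + y², so the square root does not split this way.

Conclusion: False.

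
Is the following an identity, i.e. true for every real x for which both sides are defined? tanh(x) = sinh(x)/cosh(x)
Yes, this is an identity.

Claim: tanh(x) = sinh(x)/cosh(x).
Reasoning: tanh(x) is defined as sinh(x)/cosh(x) = (e^x - e^-x)/(e^x + e^-x); cosh(x) ≥ 1 is never zero, so this holds for every real x.
So the two sides agree for every real x for which both sides are defined.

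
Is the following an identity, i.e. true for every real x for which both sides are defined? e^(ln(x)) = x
Yes, this is an identity.

Claim: e^(ln(x)) = x.
Reasoning: For x > 0, ln(x) is by definition the exponent p such that e^p = x. Raising e to that exponent therefore returns x: e^(ln x) = x.
So the two sides agree for every real x for which both sides are defined.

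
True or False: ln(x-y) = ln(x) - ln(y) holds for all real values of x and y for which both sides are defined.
Claim: ln(x-y) = ln(x) - ln(y).
Test a specific point where both sides are defined: x = 5, y = 1.
LHS = ln(x-y) ≈ 1.3863
RHS = ln(x) - ln(y) ≈ 1.6094
Since 1.3863 ≠ 1.6094, the equation fails at this point, so it cannot hold for all real values of x and y for which both sides are defined.
ln(x) - ln(y) = ln(x/y), not ln(x-y).

Conclusion: False.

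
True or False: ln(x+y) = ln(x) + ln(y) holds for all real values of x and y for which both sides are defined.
Claim: ln(x+y) = ln(x) + ln(y).
Test a specific point where both sides are defined: x = 2, y = 3.
LHS = ln(x+y) ≈ 1.6094
RHS = ln(x) + ln(y) ≈ 1.7918
Since 1.6094 ≠ 1.7918, the equation fails at this point, so it cannot hold for all real values of x and y for which both sides are defined.
ln(x) + ln(y) = ln(xy), not ln(x+y).

Conclusion: False.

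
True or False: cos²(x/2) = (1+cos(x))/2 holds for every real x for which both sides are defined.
True.

Claim: cos²(x/2) = (1+cos(x))/2.
Reasoning: Use cos(2θ) = 2cos²θ - 1 with θ = x/2: cos(x) = 2cos²(x/2) - 1. Solving for cos²(x/2) gives (1 + cos(x))/2.
So the two sides agree for every real x for which both sides are defined.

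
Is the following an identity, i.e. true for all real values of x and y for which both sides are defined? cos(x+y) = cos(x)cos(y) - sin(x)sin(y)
Yes, this is an identity.

Claim: cos(x+y) = cos(x)cos(y) - sin(x)sin(y).
Reasoning: By Euler's formula e^(i(x+y)) = e^(ix)·e^(iy) = (cos x + i·sin x)(cos y + i·sin y). The real part of the left side is cos(x+y); the real part of the product is cos(x)cos(y) - sin(x)sin(y) (since i·i = -1).
So the two sides agree for all real values of x and y for which both sides are defined.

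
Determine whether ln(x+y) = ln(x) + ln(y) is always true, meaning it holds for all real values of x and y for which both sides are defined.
Claim: ln(x+y) = ln(x) + ln(y).
Test a specific point where both sides are defined: x = 4, y = 5.
LHS = ln(x+y) ≈ 2.1972
RHS = ln(x) + ln(y) ≈ 2.9957
Since 2.1972 ≠ 2.9957, the equation fails at this point, so it cannot hold for all real values of x and y for which both sides are defined.
ln(x) + ln(y) = ln(xy), not ln(x+y).

Conclusion: No, this is NOT an identity.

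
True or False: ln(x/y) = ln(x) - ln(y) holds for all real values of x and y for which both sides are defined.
Claim: ln(x/y) = ln(x) - ln(y).
Reasoning: Both sides are simultaneously defined only when x, y > 0. Write x = e^p, y = e^q. Then x/y = e^(p-q), so ln(x/y) = p - q = ln(x) - ln(y).
So the two sides agree for all real values of x and y for which both sides are defined.

Conclusion: True.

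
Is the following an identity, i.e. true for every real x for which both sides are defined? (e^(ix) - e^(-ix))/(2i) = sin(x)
Claim: (e^(ix) - e^(-ix))/(2i) = sin(x).
Reasoning: By Euler's formula e^(ix) = cos(x) + i·sin(x) and e^(-ix) = cos(x) - i·sin(x). Subtracting cancels the cosine terms: e^(ix) - e^(-ix) = 2i·sin(x); divide by 2i.
So the two sides agree for every real x for which both sides are defined.

Conclusion: Yes, this is an identity.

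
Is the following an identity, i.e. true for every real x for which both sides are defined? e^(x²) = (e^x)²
No, this is NOT an identity.

Claim: e^(x²) = (e^x)².
Test a specific point where both sides are defined: x = -3.
LHS = e^(x²) ≈ 8103.0839
RHS = (e^x)² ≈ 0.0025
Since 8103.0839 ≠ 0.0025, the equation fails at this point, so it cannot hold for every real x for which both sides are defined.
(e^x)² = e^(2x), and 2x ≠ x² in general.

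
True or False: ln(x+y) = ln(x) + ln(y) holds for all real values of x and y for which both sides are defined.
False.

Claim: ln(x+y) = ln(x) + ln(y).
Test a specific point where both sides are defined: x = 3, y = 2.
LHS = ln(x+y) ≈ 1.6094
RHS = ln(x) + ln(y) ≈ 1.7918
Since 1.6094 ≠ 1.7918, the equation fails at this point, so it cannot hold for all real values of x and y for which both sides are defined.
ln(x) + ln(y) = ln(xy), not ln(x+y).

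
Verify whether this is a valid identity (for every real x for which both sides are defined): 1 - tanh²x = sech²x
Yes, this is an identity.

Claim: 1 - tanh²x = sech²x.
Reasoning: Divide cosh²x - sinh²x = 1 through by cosh²x (never zero): 1 - tanh²x = 1/cosh²x = sech²x.
So the two sides agree for every real x for which both sides are defined.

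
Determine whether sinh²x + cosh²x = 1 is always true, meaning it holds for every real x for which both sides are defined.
Claim: sinh²x + cosh²x = 1.
Test a specific point where both sides are defined: x = 1/2.
LHS = sinh²x + cosh²x ≈ 1.5431
RHS = 1 ≈ 1.0000
Since 1.5431 ≠ 1.0000, the equation fails at this point, so it cannot hold for every real x for which both sides are defined.
The correct hyperbolic identity is cosh²x - sinh²x = 1 (a difference); the sum sinh²x + cosh²x equals cosh(2x).

Conclusion: No, this is NOT an identity.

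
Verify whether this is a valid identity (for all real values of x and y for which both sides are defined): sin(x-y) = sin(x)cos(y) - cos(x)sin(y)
Yes, this is an identity.

Claim: sin(x-y) = sin(x)cos(y) - cos(x)sin(y).
Reasoning: Replace y by -y in sin(x+y) = sin(x)cos(y) + cos(x)sin(y) and use cos(-y) = cos(y), sin(-y) = -sin(y): sin(x-y) = sin(x)cos(y) - cos(x)sin(y).
So the two sides agree for all real values of x and y for which both sides are defined.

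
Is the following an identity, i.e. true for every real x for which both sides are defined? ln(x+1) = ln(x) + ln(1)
Claim: ln(x+1) = ln(x) + ln(1).
Test a specific point where both sides are defined: x = 3/2.
LHS = ln(x+1) ≈ 0.9163
RHS = ln(x) + ln(1) ≈ 0.4055
Since 0.9163 ≠ 0.4055, the equation fails at this point, so it cannot hold for every real x for which both sides are defined.
ln(1) = 0, so the right side is just ln(x), which differs from ln(x+1).

Conclusion: No, this is NOT an identity.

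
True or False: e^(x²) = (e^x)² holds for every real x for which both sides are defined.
False.

Claim: e^(x²) = (e^x)².
Test a specific point where both sides are defined: x = 1/2.
LHS = e^(x²) ≈ 1.2840
RHS = (e^x)² ≈ 2.7183
Since 1.2840 ≠ 2.7183, the equation fails at this point, so it cannot hold for every real x for which both sides are defined.
(e^x)² = e^(2x), and 2x ≠ x² in general.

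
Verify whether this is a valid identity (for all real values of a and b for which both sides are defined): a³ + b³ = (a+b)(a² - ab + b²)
Yes, this is an identity.

Claim: a³ + b³ = (a+b)(a² - ab + b²).
Reasoning: Expand the right side: (a+b)(a² - ab + b²) = a³ - a²b + ab² + a²b - ab² + b³ = a³ + b³ (the middle terms cancel in pairs).
So the two sides agree for all real values of a and b for which both sides are defined.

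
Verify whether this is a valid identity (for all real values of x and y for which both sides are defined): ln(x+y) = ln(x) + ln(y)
No, this is NOT an identity.

Claim: ln(x+y) = ln(x) + ln(y).
Test a specific point where both sides are defined: x = 5, y = 3/2.
LHS = ln(x+y) ≈ 1.8718
RHS = ln(x) + ln(y) ≈ 2.0149
Since 1.8718 ≠ 2.0149, the equation fails at this point, so it cannot hold for all real values of x and y for which both sides are defined.
ln(x) + ln(y) = ln(xy), not ln(x+y).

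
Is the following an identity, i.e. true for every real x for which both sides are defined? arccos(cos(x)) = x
No, this is NOT an identity.

Claim: arccos(cos(x)) = x.
Test a specific point where both sides are defined: x = -π/3.
LHS = arccos(cos(x)) ≈ 1.0472
RHS = x ≈ -1.0472
Since 1.0472 ≠ -1.0472, the equation fails at this point, so it cannot hold for every real x for which both sides are defined.
arccos only returns values in [0, π], so arccos(cos(x)) = x holds only for x in that interval, not for all real x.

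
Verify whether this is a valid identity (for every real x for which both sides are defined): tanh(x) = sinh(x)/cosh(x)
Yes, this is an identity.

Claim: tanh(x) = sinh(x)/cosh(x).
Reasoning: tanh(x) is defined as sinh(x)/cosh(x) = (e^x - e^-x)/(e^x + e^-x); cosh(x) ≥ 1 is never zero, so this holds for every real x.
So the two sides agree for every real x for which both sides are defined.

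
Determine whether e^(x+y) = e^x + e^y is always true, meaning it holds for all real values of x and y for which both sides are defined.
Claim: e^(x+y) = e^x + e^y.
Test a specific point where both sides are defined: x = -3, y = -1.
LHS = e^(x+y) ≈ 0.0183
RHS = e^x + e^y ≈ 0.4177
Since 0.0183 ≠ 0.4177, the equation fails at this point, so it cannot hold for all real values of x and y for which both sides are defined.
The correct rule is e^(x+y) = e^x · e^y (a product, not a sum).

Conclusion: No, this is NOT an identity.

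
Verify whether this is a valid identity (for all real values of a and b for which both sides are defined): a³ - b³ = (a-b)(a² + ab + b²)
Yes, this is an identity.

Claim: a³ - b³ = (a-b)(a² + ab + b²).
Reasoning: Expand the right side: (a-b)(a² + ab + b²) = a³ + a²b + ab² - a²b - ab² - b³ = a³ - b³ (the middle terms cancel in pairs).
So the two sides agree for all real values of a and b for which both sides are defined.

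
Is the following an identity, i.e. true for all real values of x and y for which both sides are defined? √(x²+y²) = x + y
Claim: √(x²+y²) = x + y.
Test a specific point where both sides are defined: x = 3/2, y = -1.
LHS = √(x²+y²) ≈ 1.8028
RHS = x + y ≈ 0.5000
Since 1.8028 ≠ 0.5000, the equation fails at this point, so it cannot hold for all real values of x and y for which both sides are defined.
(x+y)² = x² + 2xy + y², not x² + y², so the square root does not split this way.

Conclusion: No, this is NOT an identity.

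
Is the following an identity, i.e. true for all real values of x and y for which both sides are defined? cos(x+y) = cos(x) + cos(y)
No, this is NOT an identity.

Claim: cos(x+y) = cos(x) + cos(y).
Test a specific point where both sides are defined: x = π/6, y = -π/6.
LHS = cos(x+y) ≈ 1.0000
RHS = cos(x) + cos(y) ≈ 1.7321
Since 1.0000 ≠ 1.7321, the equation fails at this point, so it cannot hold for all real values of x and y for which both sides are defined.
The correct expansion is cos(x+y) = cos(x)cos(y) - sin(x)sin(y); cosine is not additive.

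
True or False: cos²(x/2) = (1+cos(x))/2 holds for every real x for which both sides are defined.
True.

Claim: cos²(x/2) = (1+cos(x))/2.
Reasoning: Use cos(2θ) = 2cos²θ - 1 with θ = x/2: cos(x) = 2cos²(x/2) - 1. Solving for cos²(x/2) gives (1 + cos(x))/2.
So the two sides agree for every real x for which both sides are defined.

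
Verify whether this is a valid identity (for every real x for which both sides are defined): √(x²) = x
No, this is NOT an identity.

Claim: √(x²) = x.
Test a specific point where both sides are defined: x = -1.
LHS = √(x²) ≈ 1.0000
RHS = x ≈ -1.0000
Since 1.0000 ≠ -1.0000, the equation fails at this point, so it cannot hold for every real x for which both sides are defined.
√(x²) = |x|, which differs from x whenever x < 0 (both sides are defined for every real x).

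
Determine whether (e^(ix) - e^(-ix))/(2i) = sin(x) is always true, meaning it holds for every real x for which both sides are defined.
Claim: (e^(ix) - e^(-ix))/(2i) = sin(x).
Reasoning: By Euler's formula e^(ix) = cos(x) + i·sin(x) and e^(-ix) = cos(x) - i·sin(x). Subtracting cancels the cosine terms: e^(ix) - e^(-ix) = 2i·sin(x); divide by 2i.
So the two sides agree for every real x for which both sides are defined.

Conclusion: Yes, this is an identity.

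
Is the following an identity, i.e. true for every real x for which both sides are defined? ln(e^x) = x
Yes, this is an identity.

Claim: ln(e^x) = x.
Reasoning: ln is the inverse of the exponential: ln(e^x) asks for the exponent p with e^p = e^x, and since e^p is one-to-one that exponent is p = x.
So the two sides agree for every real x for which both sides are defined.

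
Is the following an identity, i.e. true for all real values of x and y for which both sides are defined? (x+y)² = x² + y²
No, this is NOT an identity.

Claim: (x+y)² = x² + y².
Test a specific point where both sides are defined: x = 1, y = 1.
LHS = (x+y)² ≈ 4.0000
RHS = x² + y² ≈ 2.0000
Since 4.0000 ≠ 2.0000, the equation fails at this point, so it cannot hold for all real values of x and y for which both sides are defined.
The correct expansion is (x+y)² = x² + 2xy + y²; the cross term 2xy is missing.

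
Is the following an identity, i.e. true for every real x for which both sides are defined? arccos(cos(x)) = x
No, this is NOT an identity.

Claim: arccos(cos(x)) = x.
Test a specific point where both sides are defined: x = -π/6.
LHS = arccos(cos(x)) ≈ 0.5236
RHS = x ≈ -0.5236
Since 0.5236 ≠ -0.5236, the equation fails at this point, so it cannot hold for every real x for which both sides are defined.
arccos only returns values in [0, π], so arccos(cos(x)) = x holds only for x in that interval, not for all real x.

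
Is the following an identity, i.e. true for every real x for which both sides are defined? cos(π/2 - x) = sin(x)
Yes, this is an identity.

Claim: cos(π/2 - x) = sin(x).
Reasoning: Use cos(u - v) = cos(u)cos(v) + sin(u)sin(v) with u = π/2, v = x: cos(π/2)cos(x) + sin(π/2)sin(x) = 0·cos(x) + 1·sin(x) = sin(x).
So the two sides agree for every real x for which both sides are defined.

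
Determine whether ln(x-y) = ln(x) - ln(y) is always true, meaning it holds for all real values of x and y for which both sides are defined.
No, this is NOT an identity.

Claim: ln(x-y) = ln(x) - ln(y).
Test a specific point where both sides are defined: x = 3/2, y = 1.
LHS = ln(x-y) ≈ -0.6931
RHS = ln(x) - ln(y) ≈ 0.4055
Since -0.6931 ≠ 0.4055, the equation fails at this point, so it cannot hold for all real values of x and y for which both sides are defined.
ln(x) - ln(y) = ln(x/y), not ln(x-y).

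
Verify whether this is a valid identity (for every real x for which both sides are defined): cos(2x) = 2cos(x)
Claim: cos(2x) = 2cos(x).
Test a specific point where both sides are defined: x = 2π/3.
LHS = cos(2x) ≈ -0.5000
RHS = 2cos(x) ≈ -1.0000
Since -0.5000 ≠ -1.0000, the equation fails at this point, so it cannot hold for every real x for which both sides are defined.
The correct double-angle formula is cos(2x) = cos²x - sin²x.

Conclusion: No, this is NOT an identity.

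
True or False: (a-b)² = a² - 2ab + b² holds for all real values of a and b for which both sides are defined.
Claim: (a-b)² = a² - 2ab + b².
Reasoning: Expand: (a-b)² = (a-b)(a-b) = a·a - a·b - b·a + b·b = a² - 2ab + b².
So the two sides agree for all real values of a and b for which both sides are defined.

Conclusion: True.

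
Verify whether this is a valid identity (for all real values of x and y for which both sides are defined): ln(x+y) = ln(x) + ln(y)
No, this is NOT an identity.

Claim: ln(x+y) = ln(x) + ln(y).
Test a specific point where both sides are defined: x = 1, y = 1.
LHS = ln(x+y) ≈ 0.6931
RHS = ln(x) + ln(y) ≈ 0.0000
Since 0.6931 ≠ 0.0000, the equation fails at this point, so it cannot hold for all real values of x and y for which both sides are defined.
ln(x) + ln(y) = ln(xy), not ln(x+y).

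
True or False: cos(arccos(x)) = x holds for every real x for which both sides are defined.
Claim: cos(arccos(x)) = x.
Reasoning: For -1 ≤ x ≤ 1 (where arccos is defined), arccos(x) is by definition an angle whose cosine equals x. Taking the cosine of that angle returns x. (Note the other order, arccos(cos x) = x, is NOT an identity.)
So the two sides agree for every real x for which both sides are defined.

Conclusion: True.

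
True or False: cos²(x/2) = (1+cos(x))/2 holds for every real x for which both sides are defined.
True.

Claim: cos²(x/2) = (1+cos(x))/2.
Reasoning: Use cos(2θ) = 2cos²θ - 1 with θ = x/2: cos(x) = 2cos²(x/2) - 1. Solving for cos²(x/2) gives (1 + cos(x))/2.
So the two sides agree for every real x for which both sides are defined.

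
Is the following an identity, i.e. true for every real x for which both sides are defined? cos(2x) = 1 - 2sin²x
Claim: cos(2x) = 1 - 2sin²x.
Reasoning: cos(2x) = cos²x - sin²x. Replace cos²x by 1 - sin²x: (1 - sin²x) - sin²x = 1 - 2sin²x.
So the two sides agree for every real x for which both sides are defined.

Conclusion: Yes, this is an identity.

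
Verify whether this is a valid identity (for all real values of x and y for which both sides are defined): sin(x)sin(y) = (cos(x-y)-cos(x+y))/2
Claim: sin(x)sin(y) = (cos(x-y)-cos(x+y))/2.
Reasoning: cos(x-y) = cos(x)cos(y) + sin(x)sin(y) and cos(x+y) = cos(x)cos(y) - sin(x)sin(y). Subtracting, cos(x-y) - cos(x+y) = 2sin(x)sin(y); divide by 2.
So the two sides agree for all real values of x and y for which both sides are defined.

Conclusion: Yes, this is an identity.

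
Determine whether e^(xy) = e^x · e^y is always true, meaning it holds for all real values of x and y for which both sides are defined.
Claim: e^(xy) = e^x · e^y.
Test a specific point where both sides are defined: x = -2, y = 1/2.
LHS = e^(xy) ≈ 0.3679
RHS = e^x · e^y ≈ 0.2231
Since 0.3679 ≠ 0.2231, the equation fails at this point, so it cannot hold for all real values of x and y for which both sides are defined.
e^x · e^y = e^(x+y), not e^(xy).

Conclusion: No, this is NOT an identity.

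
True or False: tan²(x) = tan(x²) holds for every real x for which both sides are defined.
Claim: tan²(x) = tan(x²).
Test a specific point where both sides are defined: x = π/4.
LHS = tan²(x) ≈ 1.0000
RHS = tan(x²) ≈ 0.7092
Since 1.0000 ≠ 0.7092, the equation fails at this point, so it cannot hold for every real x for which both sides are defined.
tan²(x) means (tan x)², squaring the output; tan(x²) squares the input. These are different functions.

Conclusion: False.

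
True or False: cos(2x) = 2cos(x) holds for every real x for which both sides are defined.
False.

Claim: cos(2x) = 2cos(x).
Test a specific point where both sides are defined: x = π.
LHS = cos(2x) ≈ 1.0000
RHS = 2cos(x) ≈ -2.0000
Since 1.0000 ≠ -2.0000, the equation fails at this point, so it cannot hold for every real x for which both sides are defined.
The correct double-angle formula is cos(2x) = cos²x - sin²x.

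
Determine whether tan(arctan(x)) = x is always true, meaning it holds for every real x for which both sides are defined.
Claim: tan(arctan(x)) = x.
Reasoning: For every real x, arctan(x) is by definition the angle in (-π/2, π/2) whose tangent equals x. Taking the tangent of that angle returns x.
So the two sides agree for every real x for which both sides are defined.

Conclusion: Yes, this is an identity.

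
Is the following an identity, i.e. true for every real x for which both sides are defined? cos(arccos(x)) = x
Claim: cos(arccos(x)) = x.
Reasoning: For -1 ≤ x ≤ 1 (where arccos is defined), arccos(x) is by definition an angle whose cosine equals x. Taking the cosine of that angle returns x. (Note the other order, arccos(cos x) = x, is NOT an identity.)
So the two sides agree for every real x for which both sides are defined.

Conclusion: Yes, this is an identity.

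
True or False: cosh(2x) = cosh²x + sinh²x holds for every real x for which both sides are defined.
True.

Claim: cosh(2x) = cosh²x + sinh²x.
Reasoning: cosh²x = (e^(2x) + 2 + e^(-2x))/4 and sinh²x = (e^(2x) - 2 + e^(-2x))/4. Adding gives (2e^(2x) + 2e^(-2x))/4 = (e^(2x) + e^(-2x))/2 = cosh(2x).
So the two sides agree for every real x for which both sides are defined.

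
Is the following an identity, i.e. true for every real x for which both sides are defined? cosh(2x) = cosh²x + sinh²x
Yes, this is an identity.

Claim: cosh(2x) = cosh²x + sinh²x.
Reasoning: cosh²x = (e^(2x) + 2 + e^(-2x))/4 and sinh²x = (e^(2x) - 2 + e^(-2x))/4. Adding gives (2e^(2x) + 2e^(-2x))/4 = (e^(2x) + e^(-2x))/2 = cosh(2x).
So the two sides agree for every real x for which both sides are defined.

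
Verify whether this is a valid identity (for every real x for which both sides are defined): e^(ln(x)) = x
Yes, this is an identity.

Claim: e^(ln(x)) = x.
Reasoning: For x > 0, ln(x) is by definition the exponent p such that e^p = x. Raising e to that exponent therefore returns x: e^(ln x) = x.
So the two sides agree for every real x for which both sides are defined.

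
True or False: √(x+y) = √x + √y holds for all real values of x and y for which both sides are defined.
False.

Claim: √(x+y) = √x + √y.
Test a specific point where both sides are defined: x = 2, y = 3.
LHS = √(x+y) ≈ 2.2361
RHS = √x + √y ≈ 3.1463
Since 2.2361 ≠ 3.1463, the equation fails at this point, so it cannot hold for all real values of x and y for which both sides are defined.
Squaring the right side gives x + 2√(xy) + y, not x + y.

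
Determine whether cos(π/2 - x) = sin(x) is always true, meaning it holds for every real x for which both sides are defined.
Yes, this is an identity.

Claim: cos(π/2 - x) = sin(x).
Reasoning: Use cos(u - v) = cos(u)cos(v) + sin(u)sin(v) with u = π/2, v = x: cos(π/2)cos(x) + sin(π/2)sin(x) = 0·cos(x) + 1·sin(x) = sin(x).
So the two sides agree for every real x for which both sides are defined.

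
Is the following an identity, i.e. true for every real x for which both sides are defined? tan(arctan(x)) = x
Yes, this is an identity.

Claim: tan(arctan(x)) = x.
Reasoning: For every real x, arctan(x) is by definition the angle in (-π/2, π/2) whose tangent equals x. Taking the tangent of that angle returns x.
So the two sides agree for every real x for which both sides are defined.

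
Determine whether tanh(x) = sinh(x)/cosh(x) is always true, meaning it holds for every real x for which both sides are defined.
Yes, this is an identity.

Claim: tanh(x) = sinh(x)/cosh(x).
Reasoning: tanh(x) is defined as sinh(x)/cosh(x) = (e^x - e^-x)/(e^x + e^-x); cosh(x) ≥ 1 is never zero, so this holds for every real x.
So the two sides agree for every real x for which both sides are defined.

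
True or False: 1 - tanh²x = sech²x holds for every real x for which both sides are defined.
Claim: 1 - tanh²x = sech²x.
Reasoning: Divide cosh²x - sinh²x = 1 through by cosh²x (never zero): 1 - tanh²x = 1/cosh²x = sech²x.
So the two sides agree for every real x for which both sides are defined.

Conclusion: True.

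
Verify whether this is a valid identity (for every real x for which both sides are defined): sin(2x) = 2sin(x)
No, this is NOT an identity.

Claim: sin(2x) = 2sin(x).
Test a specific point where both sides are defined: x = -π/4.
LHS = sin(2x) ≈ -1.0000
RHS = 2sin(x) ≈ -1.4142
Since -1.0000 ≠ -1.4142, the equation fails at this point, so it cannot hold for every real x for which both sides are defined.
The correct double-angle formula is sin(2x) = 2sin(x)cos(x).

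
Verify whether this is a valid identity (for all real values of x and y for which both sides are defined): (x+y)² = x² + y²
No, this is NOT an identity.

Claim: (x+y)² = x² + y².
Test a specific point where both sides are defined: x = 4, y = 1.
LHS = (x+y)² ≈ 25.0000
RHS = x² + y² ≈ 17.0000
Since 25.0000 ≠ 17.0000, the equation fails at this point, so it cannot hold for all real values of x and y for which both sides are defined.
The correct expansion is (x+y)² = x² + 2xy + y²; the cross term 2xy is missing.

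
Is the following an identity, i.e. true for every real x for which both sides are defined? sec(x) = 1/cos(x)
Claim: sec(x) = 1/cos(x).
Reasoning: sec(x) is by definition the reciprocal of cos(x), wherever cos(x) ≠ 0.
So the two sides agree for every real x for which both sides are defined.

Conclusion: Yes, this is an identity.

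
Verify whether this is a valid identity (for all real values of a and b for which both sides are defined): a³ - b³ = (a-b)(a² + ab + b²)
Yes, this is an identity.

Claim: a³ - b³ = (a-b)(a² + ab + b²).
Reasoning: Expand the right side: (a-b)(a² + ab + b²) = a³ + a²b + ab² - a²b - ab² - b³ = a³ - b³ (the middle terms cancel in pairs).
So the two sides agree for all real values of a and b for which both sides are defined.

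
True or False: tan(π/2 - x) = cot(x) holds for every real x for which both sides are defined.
True.

Claim: tan(π/2 - x) = cot(x).
Reasoning: tan(π/2 - x) = sin(π/2 - x)/cos(π/2 - x) = cos(x)/sin(x) = cot(x), using the cofunction identities sin(π/2 - x) = cos(x) and cos(π/2 - x) = sin(x).
So the two sides agree for every real x for which both sides are defined.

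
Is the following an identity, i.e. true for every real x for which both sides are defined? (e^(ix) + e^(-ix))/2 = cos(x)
Claim: (e^(ix) + e^(-ix))/2 = cos(x).
Reasoning: By Euler's formula e^(ix) = cos(x) + i·sin(x) and e^(-ix) = cos(x) - i·sin(x). Adding cancels the sine terms: e^(ix) + e^(-ix) = 2cos(x); divide by 2.
So the two sides agree for every real x for which both sides are defined.

Conclusion: Yes, this is an identity.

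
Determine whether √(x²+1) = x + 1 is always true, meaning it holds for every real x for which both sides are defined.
Claim: √(x²+1) = x + 1.
Test a specific point where both sides are defined: x = -2.
LHS = √(x²+1) ≈ 2.2361
RHS = x + 1 ≈ -1.0000
Since 2.2361 ≠ -1.0000, the equation fails at this point, so it cannot hold for every real x for which both sides are defined.
(x+1)² = x² + 2x + 1 ≠ x² + 1 unless x = 0.

Conclusion: No, this is NOT an identity.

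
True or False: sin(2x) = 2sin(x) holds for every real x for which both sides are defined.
Claim: sin(2x) = 2sin(x).
Test a specific point where both sides are defined: x = π/4.
LHS = sin(2x) ≈ 1.0000
RHS = 2sin(x) ≈ 1.4142
Since 1.0000 ≠ 1.4142, the equation fails at this point, so it cannot hold for every real x for which both sides are defined.
The correct double-angle formula is sin(2x) = 2sin(x)cos(x).

Conclusion: False.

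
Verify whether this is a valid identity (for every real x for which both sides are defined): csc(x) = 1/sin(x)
Claim: csc(x) = 1/sin(x).
Reasoning: csc(x) is by definition the reciprocal of sin(x), wherever sin(x) ≠ 0.
So the two sides agree for every real x for which both sides are defined.

Conclusion: Yes, this is an identity.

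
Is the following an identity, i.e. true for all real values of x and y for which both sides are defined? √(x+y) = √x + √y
No, this is NOT an identity.

Claim: √(x+y) = √x + √y.
Test a specific point where both sides are defined: x = 4, y = 4.
LHS = √(x+y) ≈ 2.8284
RHS = √x + √y ≈ 4.0000
Since 2.8284 ≠ 4.0000, the equation fails at this point, so it cannot hold for all real values of x and y for which both sides are defined.
Squaring the right side gives x + 2√(xy) + y, not x + y.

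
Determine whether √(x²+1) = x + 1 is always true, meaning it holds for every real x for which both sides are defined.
No, this is NOT an identity.

Claim: √(x²+1) = x + 1.
Test a specific point where both sides are defined: x = -2.
LHS = √(x²+1) ≈ 2.2361
RHS = x + 1 ≈ -1.0000
Since 2.2361 ≠ -1.0000, the equation fails at this point, so it cannot hold for every real x for which both sides are defined.
(x+1)² = x² + 2x + 1 ≠ x² + 1 unless x = 0.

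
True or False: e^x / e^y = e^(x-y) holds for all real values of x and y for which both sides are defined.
True.

Claim: e^x / e^y = e^(x-y).
Reasoning: 1/e^y = e^(-y), so e^x / e^y = e^x · e^(-y) = e^(x + (-y)) = e^(x-y) by the product rule for exponents.
So the two sides agree for all real values of x and y for which both sides are defined.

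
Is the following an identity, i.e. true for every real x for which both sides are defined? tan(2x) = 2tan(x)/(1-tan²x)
Claim: tan(2x) = 2tan(x)/(1-tan²x).
Reasoning: tan(2x) = sin(2x)/cos(2x) = 2sin(x)cos(x) / (cos²x - sin²x). Divide numerator and denominator by cos²x: 2tan(x) / (1 - tan²x).
So the two sides agree for every real x for which both sides are defined.

Conclusion: Yes, this is an identity.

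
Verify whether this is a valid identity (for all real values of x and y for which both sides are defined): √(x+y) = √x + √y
Claim: √(x+y) = √x + √y.
Test a specific point where both sides are defined: x = 5, y = 1.
LHS = √(x+y) ≈ 2.4495
RHS = √x + √y ≈ 3.2361
Since 2.4495 ≠ 3.2361, the equation fails at this point, so it cannot hold for all real values of x and y for which both sides are defined.
Squaring the right side gives x + 2√(xy) + y, not x + y.

Conclusion: No, this is NOT an identity.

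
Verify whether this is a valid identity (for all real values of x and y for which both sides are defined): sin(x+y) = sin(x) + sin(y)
Claim: sin(x+y) = sin(x) + sin(y).
Test a specific point where both sides are defined: x = π/6, y = -π/4.
LHS = sin(x+y) ≈ -0.2588
RHS = sin(x) + sin(y) ≈ -0.2071
Since -0.2588 ≠ -0.2071, the equation fails at this point, so it cannot hold for all real values of x and y for which both sides are defined.
The correct expansion is sin(x+y) = sin(x)cos(y) + cos(x)sin(y); sine is not additive.

Conclusion: No, this is NOT an identity.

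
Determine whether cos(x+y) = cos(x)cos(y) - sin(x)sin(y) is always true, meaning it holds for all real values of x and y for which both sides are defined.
Claim: cos(x+y) = cos(x)cos(y) - sin(x)sin(y).
Reasoning: By Euler's formula e^(i(x+y)) = e^(ix)·e^(iy) = (cos x + i·sin x)(cos y + i·sin y). The real part of the left side is cos(x+y); the real part of the product is cos(x)cos(y) - sin(x)sin(y) (since i·i = -1).
So the two sides agree for all real values of x and y for which both sides are defined.

Conclusion: Yes, this is an identity.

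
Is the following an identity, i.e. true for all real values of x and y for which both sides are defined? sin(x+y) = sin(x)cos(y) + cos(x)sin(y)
Yes, this is an identity.

Claim: sin(x+y) = sin(x)cos(y) + cos(x)sin(y).
Reasoning: By Euler's formula e^(i(x+y)) = e^(ix)·e^(iy) = (cos x + i·sin x)(cos y + i·sin y). The imaginary part of the left side is sin(x+y); the imaginary part of the product is sin(x)cos(y) + cos(x)sin(y).
So the two sides agree for all real values of x and y for which both sides are defined.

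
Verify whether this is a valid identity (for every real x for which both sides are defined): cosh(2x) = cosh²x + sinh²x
Yes, this is an identity.

Claim: cosh(2x) = cosh²x + sinh²x.
Reasoning: cosh²x = (e^(2x) + 2 + e^(-2x))/4 and sinh²x = (e^(2x) - 2 + e^(-2x))/4. Adding gives (2e^(2x) + 2e^(-2x))/4 = (e^(2x) + e^(-2x))/2 = cosh(2x).
So the two sides agree for every real x for which both sides are defined.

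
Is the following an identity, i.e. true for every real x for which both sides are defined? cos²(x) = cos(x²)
No, this is NOT an identity.

Claim: cos²(x) = cos(x²).
Test a specific point where both sides are defined: x = π.
LHS = cos²(x) ≈ 1.0000
RHS = cos(x²) ≈ -0.9027
Since 1.0000 ≠ -0.9027, the equation fails at this point, so it cannot hold for every real x for which both sides are defined.
cos²(x) means (cos x)², squaring the output; cos(x²) squares the input. These are different functions.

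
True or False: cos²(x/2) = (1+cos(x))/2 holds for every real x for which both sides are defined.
True.

Claim: cos²(x/2) = (1+cos(x))/2.
Reasoning: Use cos(2θ) = 2cos²θ - 1 with θ = x/2: cos(x) = 2cos²(x/2) - 1. Solving for cos²(x/2) gives (1 + cos(x))/2.
So the two sides agree for every real x for which both sides are defined.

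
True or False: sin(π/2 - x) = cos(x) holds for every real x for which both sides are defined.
True.

Claim: sin(π/2 - x) = cos(x).
Reasoning: Use sin(u - v) = sin(u)cos(v) - cos(u)sin(v) with u = π/2, v = x: sin(π/2)cos(x) - cos(π/2)sin(x) = 1·cos(x) - 0·sin(x) = cos(x).
So the two sides agree for every real x for which both sides are defined.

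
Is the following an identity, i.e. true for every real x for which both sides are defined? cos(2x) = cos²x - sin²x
Claim: cos(2x) = cos²x - sin²x.
Reasoning: Put y = x in the addition formula cos(x+y) = cos(x)cos(y) - sin(x)sin(y): cos(2x) = cos²x - sin²x.
So the two sides agree for every real x for which both sides are defined.

Conclusion: Yes, this is an identity.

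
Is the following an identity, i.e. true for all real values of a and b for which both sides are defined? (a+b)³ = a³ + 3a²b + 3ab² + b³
Claim: (a+b)³ = a³ + 3a²b + 3ab² + b³.
Reasoning: (a+b)³ = (a+b)(a+b)² = (a+b)(a² + 2ab + b²) = a³ + 2a²b + ab² + a²b + 2ab² + b³ = a³ + 3a²b + 3ab² + b³.
So the two sides agree for all real values of a and b for which both sides are defined.

Conclusion: Yes, this is an identity.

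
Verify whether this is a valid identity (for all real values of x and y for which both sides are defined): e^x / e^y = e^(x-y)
Yes, this is an identity.

Claim: e^x / e^y = e^(x-y).
Reasoning: 1/e^y = e^(-y), so e^x / e^y = e^x · e^(-y) = e^(x + (-y)) = e^(x-y) by the product rule for exponents.
So the two sides agree for all real values of x and y for which both sides are defined.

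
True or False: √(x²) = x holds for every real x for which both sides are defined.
False.

Claim: √(x²) = x.
Test a specific point where both sides are defined: x = -2.
LHS = √(x²) ≈ 2.0000
RHS = x ≈ -2.0000
Since 2.0000 ≠ -2.0000, the equation fails at this point, so it cannot hold for every real x for which both sides are defined.
√(x²) = |x|, which differs from x whenever x < 0 (both sides are defined for every real x).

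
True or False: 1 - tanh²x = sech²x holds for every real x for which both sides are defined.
Claim: 1 - tanh²x = sech²x.
Reasoning: Divide cosh²x - sinh²x = 1 through by cosh²x (never zero): 1 - tanh²x = 1/cosh²x = sech²x.
So the two sides agree for every real x for which both sides are defined.

Conclusion: True.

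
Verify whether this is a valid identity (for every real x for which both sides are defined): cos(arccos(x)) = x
Claim: cos(arccos(x)) = x.
Reasoning: For -1 ≤ x ≤ 1 (where arccos is defined), arccos(x) is by definition an angle whose cosine equals x. Taking the cosine of that angle returns x. (Note the other order, arccos(cos x) = x, is NOT an identity.)
So the two sides agree for every real x for which both sides are defined.

Conclusion: Yes, this is an identity.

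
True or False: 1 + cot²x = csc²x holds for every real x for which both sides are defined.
Claim: 1 + cot²x = csc²x.
Reasoning: Start from sin²x + cos²x = 1 and divide every term by sin²x (allowed wherever cot x and csc x are defined): 1 + cot²x = 1/sin²x = csc²x.
So the two sides agree for every real x for which both sides are defined.

Conclusion: True.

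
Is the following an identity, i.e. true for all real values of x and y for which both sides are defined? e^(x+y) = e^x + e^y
Claim: e^(x+y) = e^x + e^y.
Test a specific point where both sides are defined: x = 3, y = 1.
LHS = e^(x+y) ≈ 54.5982
RHS = e^x + e^y ≈ 22.8038
Since 54.5982 ≠ 22.8038, the equation fails at this point, so it cannot hold for all real values of x and y for which both sides are defined.
The correct rule is e^(x+y) = e^x · e^y (a product, not a sum).

Conclusion: No, this is NOT an identity.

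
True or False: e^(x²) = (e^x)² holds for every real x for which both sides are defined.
False.

Claim: e^(x²) = (e^x)².
Test a specific point where both sides are defined: x = 3/2.
LHS = e^(x²) ≈ 9.4877
RHS = (e^x)² ≈ 20.0855
Since 9.4877 ≠ 20.0855, the equation fails at this point, so it cannot hold for every real x for which both sides are defined.
(e^x)² = e^(2x), and 2x ≠ x² in general.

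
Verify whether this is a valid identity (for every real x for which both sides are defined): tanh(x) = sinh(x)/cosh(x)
Claim: tanh(x) = sinh(x)/cosh(x).
Reasoning: tanh(x) is defined as sinh(x)/cosh(x) = (e^x - e^-x)/(e^x + e^-x); cosh(x) ≥ 1 is never zero, so this holds for every real x.
So the two sides agree for every real x for which both sides are defined.

Conclusion: Yes, this is an identity.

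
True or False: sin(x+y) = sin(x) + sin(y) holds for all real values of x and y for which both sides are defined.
False.

Claim: sin(x+y) = sin(x) + sin(y).
Test a specific point where both sides are defined: x = π/2, y = -π/3.
LHS = sin(x+y) ≈ 0.5000
RHS = sin(x) + sin(y) ≈ 0.1340
Since 0.5000 ≠ 0.1340, the equation fails at this point, so it cannot hold for all real values of x and y for which both sides are defined.
The correct expansion is sin(x+y) = sin(x)cos(y) + cos(x)sin(y); sine is not additive.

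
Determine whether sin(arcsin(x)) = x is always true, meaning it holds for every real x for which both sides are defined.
Yes, this is an identity.

Claim: sin(arcsin(x)) = x.
Reasoning: For -1 ≤ x ≤ 1 (where arcsin is defined), arcsin(x) is by definition an angle whose sine equals x. Taking the sine of that angle returns x. (Note the other order, arcsin(sin x) = x, is NOT an identity.)
So the two sides agree for every real x for which both sides are defined.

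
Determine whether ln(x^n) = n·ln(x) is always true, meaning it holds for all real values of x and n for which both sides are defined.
Claim: ln(x^n) = n·ln(x).
Reasoning: The right side requires x > 0. For x > 0, x^n = (e^(ln x))^n = e^(n·ln x), so taking ln of both sides gives ln(x^n) = n·ln(x).
So the two sides agree for all real values of x and n for which both sides are defined.

Conclusion: Yes, this is an identity.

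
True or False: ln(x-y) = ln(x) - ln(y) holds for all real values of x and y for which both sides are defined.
Claim: ln(x-y) = ln(x) - ln(y).
Test a specific point where both sides are defined: x = 5, y = 2.
LHS = ln(x-y) ≈ 1.0986
RHS = ln(x) - ln(y) ≈ 0.9163
Since 1.0986 ≠ 0.9163, the equation fails at this point, so it cannot hold for all real values of x and y for which both sides are defined.
ln(x) - ln(y) = ln(x/y), not ln(x-y).

Conclusion: False.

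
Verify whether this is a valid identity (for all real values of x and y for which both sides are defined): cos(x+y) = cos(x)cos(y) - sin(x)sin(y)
Claim: cos(x+y) = cos(x)cos(y) - sin(x)sin(y).
Reasoning: By Euler's formula e^(i(x+y)) = e^(ix)·e^(iy) = (cos x + i·sin x)(cos y + i·sin y). The real part of the left side is cos(x+y); the real part of the product is cos(x)cos(y) - sin(x)sin(y) (since i·i = -1).
So the two sides agree for all real values of x and y for which both sides are defined.

Conclusion: Yes, this is an identity.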